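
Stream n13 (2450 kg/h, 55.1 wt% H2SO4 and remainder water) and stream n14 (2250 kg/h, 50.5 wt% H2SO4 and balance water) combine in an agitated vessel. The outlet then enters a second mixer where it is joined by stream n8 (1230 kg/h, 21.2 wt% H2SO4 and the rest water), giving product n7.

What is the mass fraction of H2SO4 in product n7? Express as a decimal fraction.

Overall, product flow = 5930 kg/h.
H2SO4 in = 2450×0.551 + 2250×0.505 + 1230×0.212 = 2747 kg/h.
H2SO4 fraction in n7 = 0.463.

0.463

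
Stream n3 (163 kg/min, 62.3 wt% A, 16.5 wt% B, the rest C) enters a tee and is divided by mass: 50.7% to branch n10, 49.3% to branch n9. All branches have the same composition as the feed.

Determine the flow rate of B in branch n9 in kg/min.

13.26 kg/min

Branch n9 total = 0.493×163 = 80.359 kg/min.
B in n9 = 0.165×80.359 = 13.259 kg/min.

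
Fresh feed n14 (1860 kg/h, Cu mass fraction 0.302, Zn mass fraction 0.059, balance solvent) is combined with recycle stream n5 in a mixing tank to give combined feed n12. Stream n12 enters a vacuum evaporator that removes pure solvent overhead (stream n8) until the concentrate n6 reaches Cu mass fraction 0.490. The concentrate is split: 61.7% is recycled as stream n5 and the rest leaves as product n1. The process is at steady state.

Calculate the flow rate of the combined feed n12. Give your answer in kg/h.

3707 kg/h

Overall Cu balance (none leaves overhead): Cu in fresh feed = Cu in product, i.e. 1860×0.302 = (1−0.617)·n6·0.490.
n6 = 561.72/(0.490×0.383) = 2993.1 kg/h.
Recycle n5 = 0.617×2993.1 = 1846.8 kg/h.
Combined feed n12 = 1860 + 1846.8 = 3706.8 kg/h.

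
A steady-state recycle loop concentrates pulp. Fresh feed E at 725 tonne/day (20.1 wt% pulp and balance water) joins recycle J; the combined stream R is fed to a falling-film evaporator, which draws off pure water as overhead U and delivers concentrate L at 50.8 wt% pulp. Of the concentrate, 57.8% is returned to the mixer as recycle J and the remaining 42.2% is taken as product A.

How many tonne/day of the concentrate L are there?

Overall pulp balance (none leaves overhead): pulp in fresh feed = pulp in product, i.e. 725×0.201 = (1−0.578)·L·0.508.
L = 145.73/(0.508×0.422) = 679.76 tonne/day.

679.8 tonne/day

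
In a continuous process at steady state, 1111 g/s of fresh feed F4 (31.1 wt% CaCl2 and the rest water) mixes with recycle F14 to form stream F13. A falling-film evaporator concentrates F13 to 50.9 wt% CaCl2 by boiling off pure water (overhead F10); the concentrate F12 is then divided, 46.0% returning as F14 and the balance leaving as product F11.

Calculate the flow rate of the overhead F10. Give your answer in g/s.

Overall CaCl2 balance (none leaves overhead): CaCl2 in fresh feed = CaCl2 in product, i.e. 1111×0.311 = (1−0.460)·F12·0.509.
F12 = 345.52/(0.509×0.540) = 1257.1 g/s.
Recycle F14 = 0.460×1257.1 = 578.26 g/s.
Combined feed F13 = 1111 + 578.26 = 1689.3 g/s.
Overhead F10 = F13 − F12 = 1689.3 − 1257.1 = 432.18 g/s.

432.2 g/s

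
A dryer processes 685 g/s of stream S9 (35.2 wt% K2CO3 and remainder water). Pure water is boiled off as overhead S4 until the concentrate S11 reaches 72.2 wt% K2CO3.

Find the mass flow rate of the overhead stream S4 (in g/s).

K2CO3 is conserved: 685×0.352 = 241.12 g/s all reports to the concentrate.
Concentrate = 241.12/(target fraction) = 333.96 g/s.
Overhead = 685 − 333.96 = 351.04 g/s.

351 g/s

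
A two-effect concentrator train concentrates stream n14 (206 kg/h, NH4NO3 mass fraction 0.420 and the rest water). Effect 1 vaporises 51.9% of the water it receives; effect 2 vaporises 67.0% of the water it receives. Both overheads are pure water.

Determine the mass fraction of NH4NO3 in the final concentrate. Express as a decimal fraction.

water in feed = 206×0.580 = 119.48 kg/h.
After stage 1: water left = (1−0.519)×119.48 = 57.47; stream total = 143.99 kg/h.
After stage 2: water left = (1−0.670)×57.47 = 18.965; final concentrate = 105.49 kg/h.
NH4NO3 fraction = 86.52/105.49 = 0.820.

0.820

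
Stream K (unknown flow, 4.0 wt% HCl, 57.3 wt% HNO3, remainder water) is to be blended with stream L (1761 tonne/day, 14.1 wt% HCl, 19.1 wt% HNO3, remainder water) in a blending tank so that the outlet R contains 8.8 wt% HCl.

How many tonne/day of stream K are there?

Let K be the unknown flow. Total out = 1761 + K.
HCl balance: 248.3 + 0.040·K = 0.088·(1761 + K)
(0.040 − 0.088)·K = 0.088×1761 − 248.3 = -93.333
K = -93.333 / -0.048 = 1944.4 tonne/day

1944 tonne/day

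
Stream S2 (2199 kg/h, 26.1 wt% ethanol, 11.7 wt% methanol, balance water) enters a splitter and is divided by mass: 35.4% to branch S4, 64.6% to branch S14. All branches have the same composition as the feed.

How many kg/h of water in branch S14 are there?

Branch S14 total = 0.646×2199 = 1420.6 kg/h.
water in S14 = 0.622×1420.6 = 883.58 kg/h.

883.6 kg/h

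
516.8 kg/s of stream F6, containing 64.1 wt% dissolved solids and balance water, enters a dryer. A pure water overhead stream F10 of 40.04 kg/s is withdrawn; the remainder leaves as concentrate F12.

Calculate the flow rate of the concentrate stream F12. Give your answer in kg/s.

Concentrate = 516.8 − 40.04 = 476.76 kg/s.

476.8 kg/s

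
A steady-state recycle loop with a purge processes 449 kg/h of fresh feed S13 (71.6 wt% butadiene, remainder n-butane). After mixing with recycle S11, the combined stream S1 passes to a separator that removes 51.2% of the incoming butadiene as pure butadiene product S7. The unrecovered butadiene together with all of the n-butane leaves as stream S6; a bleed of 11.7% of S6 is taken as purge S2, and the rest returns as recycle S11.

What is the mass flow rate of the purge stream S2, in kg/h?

159.8 kg/h

n-butane enters only via S13 and leaves only via the purge: 449×0.284 = 0.117×(n-butane in S6), and the separator passes all n-butane, so n-butane in S1 = n-butane in S6 = 1089.9 kg/h.
butadiene in S1: m_A = 449×0.716 + (1−0.117)·(1−0.512)·m_A, so m_A = 321.48/0.5691 = 564.9 kg/h.
S6 = (1−0.512)×564.9 + 1089.9 = 1365.6 kg/h.
Purge S2 = 0.117×1365.6 = 159.77 kg/h.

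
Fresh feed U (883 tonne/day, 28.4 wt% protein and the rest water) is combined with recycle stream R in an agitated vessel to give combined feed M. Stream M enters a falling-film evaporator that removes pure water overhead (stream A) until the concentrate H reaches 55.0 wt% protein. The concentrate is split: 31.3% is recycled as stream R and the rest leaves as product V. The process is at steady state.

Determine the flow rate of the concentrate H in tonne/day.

663.7 tonne/day

Overall protein balance (none leaves overhead): protein in fresh feed = protein in product, i.e. 883×0.284 = (1−0.313)·H·0.550.
H = 250.77/(0.550×0.687) = 663.68 tonne/day.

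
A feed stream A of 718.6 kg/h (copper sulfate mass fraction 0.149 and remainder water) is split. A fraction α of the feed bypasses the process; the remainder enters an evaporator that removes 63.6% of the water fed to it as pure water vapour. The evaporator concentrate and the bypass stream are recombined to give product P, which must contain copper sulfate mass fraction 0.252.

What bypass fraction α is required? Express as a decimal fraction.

0.245

All 718.6×0.149 = 107.07 kg/h of copper sulfate reaches P, so P = 107.07/0.252 = 424.89 kg/h and vapour = 293.71 kg/h.
The evaporator receives (1−α)·718.6 of feed at 0.851 water and removes 0.636 of that water:
0.636×0.851×(1−α)×718.6 = 293.71
(1−α) = 293.71/388.93 = 0.7552;  α = 0.2448.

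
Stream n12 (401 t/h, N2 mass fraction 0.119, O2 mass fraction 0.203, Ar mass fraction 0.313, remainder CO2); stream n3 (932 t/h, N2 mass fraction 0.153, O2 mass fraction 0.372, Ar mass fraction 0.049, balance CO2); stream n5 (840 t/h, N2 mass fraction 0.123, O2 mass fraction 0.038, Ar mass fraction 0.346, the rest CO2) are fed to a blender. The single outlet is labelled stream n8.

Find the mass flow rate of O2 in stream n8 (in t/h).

460 t/h

O2 out = O2 in = 401×0.203 + 932×0.372 + 840×0.038 = 460.03 t/h.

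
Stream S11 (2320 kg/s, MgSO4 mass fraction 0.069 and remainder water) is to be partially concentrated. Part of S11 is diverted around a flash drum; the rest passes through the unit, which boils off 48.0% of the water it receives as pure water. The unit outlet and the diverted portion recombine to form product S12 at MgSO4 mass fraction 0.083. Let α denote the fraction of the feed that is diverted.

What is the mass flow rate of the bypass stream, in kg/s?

All 2320×0.069 = 160.08 kg/s of MgSO4 reaches S12, so S12 = 160.08/0.083 = 1928.7 kg/s and vapour = 391.33 kg/s.
The evaporator receives (1−α)·2320 of feed at 0.931 water and removes 0.480 of that water:
0.480×0.931×(1−α)×2320 = 391.33
(1−α) = 391.33/1036.8 = 0.3774;  α = 0.6226.
Bypass flow = 0.6226×2320 = 1444.3 kg/s.

1444 kg/s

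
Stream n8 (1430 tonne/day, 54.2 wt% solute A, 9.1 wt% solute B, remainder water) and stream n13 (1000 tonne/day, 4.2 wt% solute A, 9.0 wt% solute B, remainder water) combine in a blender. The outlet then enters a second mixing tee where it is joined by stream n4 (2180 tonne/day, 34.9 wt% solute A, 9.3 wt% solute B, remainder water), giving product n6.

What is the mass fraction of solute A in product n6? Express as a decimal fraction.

0.342

Overall, product flow = 4610 tonne/day.
solute A in = 1430×0.542 + 1000×0.042 + 2180×0.349 = 1577.9 tonne/day.
solute A fraction in n6 = 0.342.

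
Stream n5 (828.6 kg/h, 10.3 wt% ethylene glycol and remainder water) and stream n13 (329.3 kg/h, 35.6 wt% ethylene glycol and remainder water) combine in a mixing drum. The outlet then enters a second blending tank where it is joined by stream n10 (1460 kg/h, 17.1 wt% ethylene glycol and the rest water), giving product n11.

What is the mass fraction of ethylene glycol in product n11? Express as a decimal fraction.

Overall, product flow = 2617.9 kg/h.
ethylene glycol in = 828.6×0.103 + 329.3×0.356 + 1460×0.171 = 452.24 kg/h.
ethylene glycol fraction in n11 = 0.173.

0.173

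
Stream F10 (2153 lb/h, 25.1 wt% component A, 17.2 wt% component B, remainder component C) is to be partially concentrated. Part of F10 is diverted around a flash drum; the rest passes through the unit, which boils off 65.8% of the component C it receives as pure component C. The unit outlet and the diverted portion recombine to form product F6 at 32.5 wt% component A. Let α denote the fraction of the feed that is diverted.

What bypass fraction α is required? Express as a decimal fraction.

All 2153×0.251 = 540.4 lb/h of component A reaches F6, so F6 = 540.4/0.325 = 1662.8 lb/h and vapour = 490.22 lb/h.
The evaporator receives (1−α)·2153 of feed at 0.577 component C and removes 0.658 of that component C:
0.658×0.577×(1−α)×2153 = 490.22
(1−α) = 490.22/817.42 = 0.5997;  α = 0.4003.

0.400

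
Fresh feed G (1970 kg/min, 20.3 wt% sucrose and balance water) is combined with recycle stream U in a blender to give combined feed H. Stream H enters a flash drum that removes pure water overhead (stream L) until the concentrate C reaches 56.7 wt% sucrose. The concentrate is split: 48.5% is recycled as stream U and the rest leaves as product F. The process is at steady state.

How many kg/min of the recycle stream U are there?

Overall sucrose balance (none leaves overhead): sucrose in fresh feed = sucrose in product, i.e. 1970×0.203 = (1−0.485)·C·0.567.
C = 399.91/(0.567×0.515) = 1369.5 kg/min.
Recycle U = 0.485×1369.5 = 664.22 kg/min.

664.2 kg/min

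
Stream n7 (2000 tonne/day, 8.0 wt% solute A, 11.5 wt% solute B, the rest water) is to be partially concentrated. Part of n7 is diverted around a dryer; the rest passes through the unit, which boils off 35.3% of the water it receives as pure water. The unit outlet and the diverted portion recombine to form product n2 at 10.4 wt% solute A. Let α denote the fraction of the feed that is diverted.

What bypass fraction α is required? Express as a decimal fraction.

All 2000×0.080 = 160 tonne/day of solute A reaches n2, so n2 = 160/0.104 = 1538.5 tonne/day and vapour = 461.54 tonne/day.
The evaporator receives (1−α)·2000 of feed at 0.805 water and removes 0.353 of that water:
0.353×0.805×(1−α)×2000 = 461.54
(1−α) = 461.54/568.33 = 0.8121;  α = 0.1879.

0.188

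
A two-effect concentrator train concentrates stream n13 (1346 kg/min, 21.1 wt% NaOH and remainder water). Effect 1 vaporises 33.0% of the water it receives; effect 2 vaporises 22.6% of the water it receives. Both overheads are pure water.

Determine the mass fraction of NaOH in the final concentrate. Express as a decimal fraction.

0.340

water in feed = 1346×0.789 = 1062 kg/min.
After stage 1: water left = (1−0.330)×1062 = 711.54; stream total = 995.54 kg/min.
After stage 2: water left = (1−0.226)×711.54 = 550.73; final concentrate = 834.73 kg/min.
NaOH fraction = 284.01/834.73 = 0.340.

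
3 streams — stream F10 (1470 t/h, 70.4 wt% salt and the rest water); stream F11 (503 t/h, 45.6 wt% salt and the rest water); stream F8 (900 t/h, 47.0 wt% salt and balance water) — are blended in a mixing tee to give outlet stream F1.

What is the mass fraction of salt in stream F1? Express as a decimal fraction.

0.5873

Total flow out = 1470 + 503 + 900 = 2873 t/h.
salt in = 1470×0.704 + 503×0.456 + 900×0.470 = 1687.2 t/h.
salt mass fraction in F1 = 1687.2/2873 = 0.5873.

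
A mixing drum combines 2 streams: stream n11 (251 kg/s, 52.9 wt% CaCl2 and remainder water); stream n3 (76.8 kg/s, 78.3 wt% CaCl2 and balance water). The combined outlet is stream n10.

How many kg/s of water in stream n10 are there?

water out = water in = 251×0.471 + 76.8×0.217 = 134.89 kg/s.

134.9 kg/s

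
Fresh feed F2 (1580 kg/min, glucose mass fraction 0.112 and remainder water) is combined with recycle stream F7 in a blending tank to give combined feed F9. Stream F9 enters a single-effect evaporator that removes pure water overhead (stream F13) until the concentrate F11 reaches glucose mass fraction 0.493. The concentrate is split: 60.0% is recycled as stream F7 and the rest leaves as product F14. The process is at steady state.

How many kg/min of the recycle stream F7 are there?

538.4 kg/min

Overall glucose balance (none leaves overhead): glucose in fresh feed = glucose in product, i.e. 1580×0.112 = (1−0.600)·F11·0.493.
F11 = 176.96/(0.493×0.400) = 897.36 kg/min.
Recycle F7 = 0.600×897.36 = 538.42 kg/min.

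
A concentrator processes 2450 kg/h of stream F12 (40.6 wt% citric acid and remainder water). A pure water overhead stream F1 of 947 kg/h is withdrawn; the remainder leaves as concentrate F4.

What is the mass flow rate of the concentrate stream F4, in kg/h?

1503 kg/h

Concentrate = 2450 − 947 = 1503 kg/h.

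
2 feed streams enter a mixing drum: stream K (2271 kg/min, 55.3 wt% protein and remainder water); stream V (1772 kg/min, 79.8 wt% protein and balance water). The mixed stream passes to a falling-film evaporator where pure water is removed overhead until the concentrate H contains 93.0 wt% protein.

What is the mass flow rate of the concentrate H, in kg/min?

protein entering = 2271×0.553 + 1772×0.798 = 2669.9 kg/min.
All protein reports to H, so H = 2669.9/0.930 = 2870.9 kg/min.

2871 kg/min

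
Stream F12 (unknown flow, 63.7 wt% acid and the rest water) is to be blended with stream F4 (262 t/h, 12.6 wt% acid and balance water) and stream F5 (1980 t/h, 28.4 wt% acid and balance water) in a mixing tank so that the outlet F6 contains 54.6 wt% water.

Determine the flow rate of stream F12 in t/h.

2309 t/h

Let F12 be the unknown flow. Total out = 2242 + F12.
water balance: 1646.7 + 0.363·F12 = 0.546·(2242 + F12)
(0.363 − 0.546)·F12 = 0.546×2242 − 1646.7 = -422.54
F12 = -422.54 / -0.183 = 2308.9 t/h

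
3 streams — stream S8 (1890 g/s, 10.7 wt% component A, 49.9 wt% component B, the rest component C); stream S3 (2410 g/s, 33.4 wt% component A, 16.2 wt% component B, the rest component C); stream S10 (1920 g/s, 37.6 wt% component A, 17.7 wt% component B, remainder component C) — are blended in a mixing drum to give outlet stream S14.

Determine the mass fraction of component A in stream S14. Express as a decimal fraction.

0.278

Total flow out = 1890 + 2410 + 1920 = 6220 g/s.
component A in = 1890×0.107 + 2410×0.334 + 1920×0.376 = 1729.1 g/s.
component A mass fraction in S14 = 1729.1/6220 = 0.278.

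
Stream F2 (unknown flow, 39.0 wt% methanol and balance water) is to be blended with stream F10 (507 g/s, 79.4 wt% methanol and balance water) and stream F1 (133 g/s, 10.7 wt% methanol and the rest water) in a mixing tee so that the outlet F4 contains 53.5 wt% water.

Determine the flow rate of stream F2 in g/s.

1589 g/s

Let F2 be the unknown flow. Total out = 640 + F2.
water balance: 223.21 + 0.610·F2 = 0.535·(640 + F2)
(0.610 − 0.535)·F2 = 0.535×640 − 223.21 = 119.19
F2 = 119.19 / 0.075 = 1589.2 g/s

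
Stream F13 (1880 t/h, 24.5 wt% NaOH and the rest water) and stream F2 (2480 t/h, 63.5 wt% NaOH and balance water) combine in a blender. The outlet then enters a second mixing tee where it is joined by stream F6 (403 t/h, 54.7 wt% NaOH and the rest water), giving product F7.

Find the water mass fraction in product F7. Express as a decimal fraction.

0.526

Overall, product flow = 4763 t/h.
water in = 1880×0.755 + 2480×0.365 + 403×0.453 = 2507.2 t/h.
water fraction in F7 = 0.526.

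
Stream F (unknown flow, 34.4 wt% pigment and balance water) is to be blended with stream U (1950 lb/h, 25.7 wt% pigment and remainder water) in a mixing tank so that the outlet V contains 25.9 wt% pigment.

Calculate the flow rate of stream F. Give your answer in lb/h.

45.88 lb/h

Let F be the unknown flow. Total out = 1950 + F.
pigment balance: 501.15 + 0.344·F = 0.259·(1950 + F)
(0.344 − 0.259)·F = 0.259×1950 − 501.15 = 3.9
F = 3.9 / 0.085 = 45.882 lb/h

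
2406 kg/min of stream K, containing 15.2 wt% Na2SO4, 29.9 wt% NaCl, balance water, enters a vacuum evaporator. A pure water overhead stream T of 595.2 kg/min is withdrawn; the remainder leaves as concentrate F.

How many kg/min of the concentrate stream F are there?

Concentrate = 2406 − 595.2 = 1810.8 kg/min.

1811 kg/min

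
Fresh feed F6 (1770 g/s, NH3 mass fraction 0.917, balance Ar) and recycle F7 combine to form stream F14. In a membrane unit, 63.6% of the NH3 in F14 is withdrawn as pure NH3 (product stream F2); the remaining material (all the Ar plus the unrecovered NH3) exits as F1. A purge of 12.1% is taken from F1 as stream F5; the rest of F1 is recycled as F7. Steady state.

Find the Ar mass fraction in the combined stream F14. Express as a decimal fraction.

0.337

Ar enters only via F6 and leaves only via the purge: 1770×0.083 = 0.121×(Ar in F1), and the membrane unit passes all Ar, so Ar in F14 = Ar in F1 = 1214.1 g/s.
NH3 in F14: m_A = 1770×0.917 + (1−0.121)·(1−0.636)·m_A, so m_A = 1623.1/0.6800 = 2386.7 g/s.
F14 = 2386.7 + 1214.1 = 3600.9 g/s.
Ar fraction in F14 = 1214.1/3600.9 = 0.337.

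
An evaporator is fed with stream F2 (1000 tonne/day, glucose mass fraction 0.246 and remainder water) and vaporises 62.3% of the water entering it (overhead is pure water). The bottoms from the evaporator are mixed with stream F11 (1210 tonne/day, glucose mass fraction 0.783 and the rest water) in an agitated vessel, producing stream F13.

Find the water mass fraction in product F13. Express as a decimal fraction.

0.314

Vapour removed = 0.623×0.754×1000 = 469.74 tonne/day; concentrate = 530.26 tonne/day.
water reaching the mixer = 284.26 (from concentrate) + 1210×0.217 = 546.83 tonne/day.
Product flow = 530.26 + 1210 = 1740.3 tonne/day; water fraction = 0.314.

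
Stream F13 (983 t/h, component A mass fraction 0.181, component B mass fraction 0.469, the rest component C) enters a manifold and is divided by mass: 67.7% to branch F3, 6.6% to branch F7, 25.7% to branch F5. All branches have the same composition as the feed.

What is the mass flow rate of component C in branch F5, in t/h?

Branch F5 total = 0.257×983 = 252.63 t/h.
component C in F5 = 0.350×252.63 = 88.421 t/h.

88.42 t/h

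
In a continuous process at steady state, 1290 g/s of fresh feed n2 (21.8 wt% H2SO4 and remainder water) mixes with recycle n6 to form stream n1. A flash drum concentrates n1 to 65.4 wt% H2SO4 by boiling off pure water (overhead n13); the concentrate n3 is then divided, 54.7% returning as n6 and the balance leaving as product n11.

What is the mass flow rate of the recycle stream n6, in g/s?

519.2 g/s

Overall H2SO4 balance (none leaves overhead): H2SO4 in fresh feed = H2SO4 in product, i.e. 1290×0.218 = (1−0.547)·n3·0.654.
n3 = 281.22/(0.654×0.453) = 949.23 g/s.
Recycle n6 = 0.547×949.23 = 519.23 g/s.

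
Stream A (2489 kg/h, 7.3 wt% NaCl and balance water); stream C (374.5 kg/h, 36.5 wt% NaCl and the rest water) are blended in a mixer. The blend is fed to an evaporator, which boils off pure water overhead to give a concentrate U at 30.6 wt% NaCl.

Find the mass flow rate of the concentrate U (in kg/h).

NaCl entering = 2489×0.073 + 374.5×0.365 = 318.39 kg/h.
All NaCl reports to U, so U = 318.39/0.306 = 1040.5 kg/h.

1040 kg/h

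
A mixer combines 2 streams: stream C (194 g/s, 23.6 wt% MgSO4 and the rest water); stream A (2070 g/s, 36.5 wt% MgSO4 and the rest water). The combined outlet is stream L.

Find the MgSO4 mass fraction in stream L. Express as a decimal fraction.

0.354

Total flow out = 194 + 2070 = 2264 g/s.
MgSO4 in = 194×0.236 + 2070×0.365 = 801.33 g/s.
MgSO4 mass fraction in L = 801.33/2264 = 0.354.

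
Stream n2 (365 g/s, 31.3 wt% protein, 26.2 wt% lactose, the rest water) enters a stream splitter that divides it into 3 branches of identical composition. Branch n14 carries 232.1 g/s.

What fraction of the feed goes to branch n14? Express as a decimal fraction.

Fraction to n14 = 232.1/365 = 0.6359.

0.636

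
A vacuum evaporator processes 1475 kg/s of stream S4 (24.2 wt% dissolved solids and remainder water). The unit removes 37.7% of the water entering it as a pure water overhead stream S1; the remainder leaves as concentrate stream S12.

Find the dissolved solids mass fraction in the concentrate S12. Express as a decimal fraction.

0.339

dissolved solids is not removed: 1475×0.242 = 356.95 kg/s of dissolved solids enters S12.
water entering = 1475×0.758 = 1118 kg/s; overhead removed = 0.377×1118 = 421.5 kg/s.
Concentrate = 1475 − 421.5 = 1053.5 kg/s.
Mass fraction = 356.95/1053.5 = 0.339.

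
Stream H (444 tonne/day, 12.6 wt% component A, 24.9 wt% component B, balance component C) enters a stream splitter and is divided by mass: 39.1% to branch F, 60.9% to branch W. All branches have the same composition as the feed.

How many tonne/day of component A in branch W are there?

Branch W total = 0.609×444 = 270.4 tonne/day.
component A in W = 0.126×270.4 = 34.07 tonne/day.

34.07 tonne/day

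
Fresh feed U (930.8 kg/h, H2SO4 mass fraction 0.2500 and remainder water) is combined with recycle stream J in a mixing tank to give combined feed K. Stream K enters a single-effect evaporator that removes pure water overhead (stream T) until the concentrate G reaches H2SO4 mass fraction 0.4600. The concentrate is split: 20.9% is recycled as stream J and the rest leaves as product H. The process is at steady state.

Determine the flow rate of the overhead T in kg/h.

424.9 kg/h

Overall H2SO4 balance (none leaves overhead): H2SO4 in fresh feed = H2SO4 in product, i.e. 930.8×0.250 = (1−0.209)·G·0.460.
G = 232.7/(0.460×0.791) = 639.53 kg/h.
Recycle J = 0.209×639.53 = 133.66 kg/h.
Combined feed K = 930.8 + 133.66 = 1064.5 kg/h.
Overhead T = K − G = 1064.5 − 639.53 = 424.93 kg/h.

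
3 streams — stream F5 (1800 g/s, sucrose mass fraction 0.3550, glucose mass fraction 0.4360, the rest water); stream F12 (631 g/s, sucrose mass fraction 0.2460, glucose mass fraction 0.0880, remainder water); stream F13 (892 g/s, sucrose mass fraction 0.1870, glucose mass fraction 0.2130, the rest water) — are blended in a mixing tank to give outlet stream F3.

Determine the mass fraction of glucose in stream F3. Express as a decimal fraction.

0.3101

Total flow out = 1800 + 631 + 892 = 3323 g/s.
glucose in = 1800×0.436 + 631×0.088 + 892×0.213 = 1030.3 g/s.
glucose mass fraction in F3 = 1030.3/3323 = 0.3101.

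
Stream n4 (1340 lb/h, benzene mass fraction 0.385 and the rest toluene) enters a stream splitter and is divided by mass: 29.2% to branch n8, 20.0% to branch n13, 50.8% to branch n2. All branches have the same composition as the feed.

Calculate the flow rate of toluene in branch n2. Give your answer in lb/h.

Branch n2 total = 0.508×1340 = 680.72 lb/h.
toluene in n2 = 0.615×680.72 = 418.64 lb/h.

418.6 lb/h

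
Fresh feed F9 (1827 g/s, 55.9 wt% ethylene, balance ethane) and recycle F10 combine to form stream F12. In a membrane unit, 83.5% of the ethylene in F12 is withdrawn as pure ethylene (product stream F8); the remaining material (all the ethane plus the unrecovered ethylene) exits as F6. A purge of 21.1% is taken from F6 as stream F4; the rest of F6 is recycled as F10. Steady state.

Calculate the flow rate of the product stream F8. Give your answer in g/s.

980.4 g/s

ethylene in F12: m_A = 1827×0.559 + (1−0.211)·(1−0.835)·m_A, so m_A = 1021.3/0.8698 = 1174.1 g/s.
Product F8 = 0.835×1174.1 = 980.41 g/s.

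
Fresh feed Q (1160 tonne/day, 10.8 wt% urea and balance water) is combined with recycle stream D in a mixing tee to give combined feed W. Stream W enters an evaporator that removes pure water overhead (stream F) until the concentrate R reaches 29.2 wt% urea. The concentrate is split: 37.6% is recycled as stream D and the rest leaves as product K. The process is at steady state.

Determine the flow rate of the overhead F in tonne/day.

731 tonne/day

Overall urea balance (none leaves overhead): urea in fresh feed = urea in product, i.e. 1160×0.108 = (1−0.376)·R·0.292.
R = 125.28/(0.292×0.624) = 687.57 tonne/day.
Recycle D = 0.376×687.57 = 258.52 tonne/day.
Combined feed W = 1160 + 258.52 = 1418.5 tonne/day.
Overhead F = W − R = 1418.5 − 687.57 = 730.96 tonne/day.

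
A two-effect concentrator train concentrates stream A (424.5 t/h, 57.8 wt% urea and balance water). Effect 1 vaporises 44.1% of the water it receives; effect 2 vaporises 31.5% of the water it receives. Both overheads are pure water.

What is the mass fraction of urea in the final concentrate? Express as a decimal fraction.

0.782

water in feed = 424.5×0.422 = 179.14 t/h.
After stage 1: water left = (1−0.441)×179.14 = 100.14; stream total = 345.5 t/h.
After stage 2: water left = (1−0.315)×100.14 = 68.595; final concentrate = 313.96 t/h.
urea fraction = 245.36/313.96 = 0.782.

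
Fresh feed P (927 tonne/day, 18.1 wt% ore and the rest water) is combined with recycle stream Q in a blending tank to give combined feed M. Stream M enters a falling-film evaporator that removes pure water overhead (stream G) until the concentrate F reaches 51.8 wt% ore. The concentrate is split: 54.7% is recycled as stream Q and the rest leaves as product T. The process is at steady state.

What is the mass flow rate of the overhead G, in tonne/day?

603.1 tonne/day

Overall ore balance (none leaves overhead): ore in fresh feed = ore in product, i.e. 927×0.181 = (1−0.547)·F·0.518.
F = 167.79/(0.518×0.453) = 715.04 tonne/day.
Recycle Q = 0.547×715.04 = 391.13 tonne/day.
Combined feed M = 927 + 391.13 = 1318.1 tonne/day.
Overhead G = M − F = 1318.1 − 715.04 = 603.09 tonne/day.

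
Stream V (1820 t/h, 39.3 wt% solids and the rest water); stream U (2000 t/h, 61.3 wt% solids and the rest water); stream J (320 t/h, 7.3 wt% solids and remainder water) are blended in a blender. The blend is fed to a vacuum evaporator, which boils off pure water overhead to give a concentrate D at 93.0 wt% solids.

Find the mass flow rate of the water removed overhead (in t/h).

solids entering = 1820×0.393 + 2000×0.613 + 320×0.073 = 1964.6 t/h.
All solids reports to D, so D = 1964.6/0.930 = 2112.5 t/h.
Total feed = 4140 t/h; overhead = 4140 − 2112.5 = 2027.5 t/h.

2028 t/h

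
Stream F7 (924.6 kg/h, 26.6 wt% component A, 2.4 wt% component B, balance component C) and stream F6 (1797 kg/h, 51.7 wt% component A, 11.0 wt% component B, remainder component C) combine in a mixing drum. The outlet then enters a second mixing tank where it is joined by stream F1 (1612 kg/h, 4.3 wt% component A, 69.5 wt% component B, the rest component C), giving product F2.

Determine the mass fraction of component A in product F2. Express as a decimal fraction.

Overall, product flow = 4333.6 kg/h.
component A in = 924.6×0.266 + 1797×0.517 + 1612×0.043 = 1244.3 kg/h.
component A fraction in F2 = 0.287.

0.287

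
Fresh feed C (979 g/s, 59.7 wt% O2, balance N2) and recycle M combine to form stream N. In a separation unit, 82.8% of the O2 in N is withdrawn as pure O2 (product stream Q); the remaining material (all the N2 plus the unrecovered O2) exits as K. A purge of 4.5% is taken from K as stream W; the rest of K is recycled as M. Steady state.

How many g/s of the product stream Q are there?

579.1 g/s

O2 in N: m_A = 979×0.597 + (1−0.045)·(1−0.828)·m_A, so m_A = 584.46/0.8357 = 699.34 g/s.
Product Q = 0.828×699.34 = 579.05 g/s.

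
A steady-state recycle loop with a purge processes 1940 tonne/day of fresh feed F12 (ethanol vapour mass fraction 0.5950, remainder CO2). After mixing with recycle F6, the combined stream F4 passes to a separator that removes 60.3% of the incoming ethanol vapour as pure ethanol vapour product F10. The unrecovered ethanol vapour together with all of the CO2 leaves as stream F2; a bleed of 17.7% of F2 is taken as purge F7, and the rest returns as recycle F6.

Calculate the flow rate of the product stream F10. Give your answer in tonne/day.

ethanol vapour in F4: m_A = 1940×0.595 + (1−0.177)·(1−0.603)·m_A, so m_A = 1154.3/0.6733 = 1714.5 tonne/day.
Product F10 = 0.603×1714.5 = 1033.8 tonne/day.

1034 tonne/day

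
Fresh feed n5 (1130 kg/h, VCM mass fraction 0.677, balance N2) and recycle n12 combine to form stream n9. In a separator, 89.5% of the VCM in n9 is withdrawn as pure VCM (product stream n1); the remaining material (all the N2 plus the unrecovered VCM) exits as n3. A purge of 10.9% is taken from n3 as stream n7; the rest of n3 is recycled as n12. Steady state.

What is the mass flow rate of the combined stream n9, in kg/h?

N2 enters only via n5 and leaves only via the purge: 1130×0.323 = 0.109×(N2 in n3), and the separator passes all N2, so N2 in n9 = N2 in n3 = 3348.5 kg/h.
VCM in n9: m_A = 1130×0.677 + (1−0.109)·(1−0.895)·m_A, so m_A = 765.01/0.9064 = 843.97 kg/h.
n9 = 843.97 + 3348.5 = 4192.5 kg/h.

4192 kg/h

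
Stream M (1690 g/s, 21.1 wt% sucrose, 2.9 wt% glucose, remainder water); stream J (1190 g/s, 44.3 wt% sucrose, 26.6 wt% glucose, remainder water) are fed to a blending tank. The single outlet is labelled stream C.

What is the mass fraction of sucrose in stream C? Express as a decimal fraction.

0.307

Total flow out = 1690 + 1190 = 2880 g/s.
sucrose in = 1690×0.211 + 1190×0.443 = 883.76 g/s.
sucrose mass fraction in C = 883.76/2880 = 0.307.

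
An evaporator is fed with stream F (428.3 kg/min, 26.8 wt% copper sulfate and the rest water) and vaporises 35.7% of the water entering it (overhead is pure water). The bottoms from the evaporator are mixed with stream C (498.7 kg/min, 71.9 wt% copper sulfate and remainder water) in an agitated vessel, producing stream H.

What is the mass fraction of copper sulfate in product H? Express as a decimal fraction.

Vapour removed = 0.357×0.732×428.3 = 111.93 kg/min; concentrate = 316.37 kg/min.
copper sulfate reaching the mixer = 114.78 (from concentrate) + 498.7×0.719 = 473.35 kg/min.
Product flow = 316.37 + 498.7 = 815.07 kg/min; copper sulfate fraction = 0.5807.

0.5807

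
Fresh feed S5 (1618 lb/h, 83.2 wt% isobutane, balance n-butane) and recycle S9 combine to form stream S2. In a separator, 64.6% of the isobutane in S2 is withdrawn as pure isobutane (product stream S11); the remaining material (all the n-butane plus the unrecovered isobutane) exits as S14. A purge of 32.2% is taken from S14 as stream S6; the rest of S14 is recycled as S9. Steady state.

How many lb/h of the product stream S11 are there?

1144 lb/h

isobutane in S2: m_A = 1618×0.832 + (1−0.322)·(1−0.646)·m_A, so m_A = 1346.2/0.7600 = 1771.3 lb/h.
Product S11 = 0.646×1771.3 = 1144.3 lb/h.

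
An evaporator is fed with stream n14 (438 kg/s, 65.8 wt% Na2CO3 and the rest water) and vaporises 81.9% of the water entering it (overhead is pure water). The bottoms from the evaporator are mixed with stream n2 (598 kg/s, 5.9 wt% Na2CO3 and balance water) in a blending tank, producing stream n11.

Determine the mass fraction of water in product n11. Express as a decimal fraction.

Vapour removed = 0.819×0.342×438 = 122.68 kg/s; concentrate = 315.32 kg/s.
water reaching the mixer = 27.113 (from concentrate) + 598×0.941 = 589.83 kg/s.
Product flow = 315.32 + 598 = 913.32 kg/s; water fraction = 0.646.

0.646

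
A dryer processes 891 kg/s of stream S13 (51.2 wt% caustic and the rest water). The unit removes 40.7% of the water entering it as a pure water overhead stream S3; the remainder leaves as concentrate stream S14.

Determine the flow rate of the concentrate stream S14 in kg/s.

714 kg/s

water entering = 891×0.488 = 434.81 kg/s; overhead removed = 0.407×434.81 = 176.97 kg/s.
Concentrate = 891 − 176.97 = 714.03 kg/s.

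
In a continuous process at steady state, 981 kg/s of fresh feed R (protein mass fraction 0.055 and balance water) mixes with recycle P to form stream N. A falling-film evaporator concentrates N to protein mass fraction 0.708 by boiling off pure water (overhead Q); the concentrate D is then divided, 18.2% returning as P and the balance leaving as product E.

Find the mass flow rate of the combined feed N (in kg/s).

Overall protein balance (none leaves overhead): protein in fresh feed = protein in product, i.e. 981×0.055 = (1−0.182)·D·0.708.
D = 53.955/(0.708×0.818) = 93.163 kg/s.
Recycle P = 0.182×93.163 = 16.956 kg/s.
Combined feed N = 981 + 16.956 = 997.96 kg/s.

998 kg/s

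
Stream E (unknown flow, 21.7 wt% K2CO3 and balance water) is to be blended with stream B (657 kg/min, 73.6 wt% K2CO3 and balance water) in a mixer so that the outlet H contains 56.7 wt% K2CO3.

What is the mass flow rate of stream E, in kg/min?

Let E be the unknown flow. Total out = 657 + E.
K2CO3 balance: 483.55 + 0.217·E = 0.567·(657 + E)
(0.217 − 0.567)·E = 0.567×657 − 483.55 = -111.03
E = -111.03 / -0.350 = 317.24 kg/min

317.2 kg/min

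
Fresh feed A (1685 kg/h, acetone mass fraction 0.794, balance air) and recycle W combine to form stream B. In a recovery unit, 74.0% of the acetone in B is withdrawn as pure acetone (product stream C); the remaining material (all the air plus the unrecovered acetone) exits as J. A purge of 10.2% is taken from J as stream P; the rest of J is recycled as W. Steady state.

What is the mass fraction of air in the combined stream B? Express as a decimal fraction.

air enters only via A and leaves only via the purge: 1685×0.206 = 0.102×(air in J), and the recovery unit passes all air, so air in B = air in J = 3403 kg/h.
acetone in B: m_A = 1685×0.794 + (1−0.102)·(1−0.740)·m_A, so m_A = 1337.9/0.7665 = 1745.4 kg/h.
B = 1745.4 + 3403 = 5148.4 kg/h.
air fraction in B = 3403/5148.4 = 0.661.

0.661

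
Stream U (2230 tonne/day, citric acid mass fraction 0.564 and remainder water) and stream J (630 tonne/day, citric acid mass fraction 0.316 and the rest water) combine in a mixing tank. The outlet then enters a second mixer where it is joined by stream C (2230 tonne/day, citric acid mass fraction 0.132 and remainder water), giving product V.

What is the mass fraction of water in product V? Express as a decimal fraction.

Overall, product flow = 5090 tonne/day.
water in = 2230×0.436 + 630×0.684 + 2230×0.868 = 3338.8 tonne/day.
water fraction in V = 0.656.

0.656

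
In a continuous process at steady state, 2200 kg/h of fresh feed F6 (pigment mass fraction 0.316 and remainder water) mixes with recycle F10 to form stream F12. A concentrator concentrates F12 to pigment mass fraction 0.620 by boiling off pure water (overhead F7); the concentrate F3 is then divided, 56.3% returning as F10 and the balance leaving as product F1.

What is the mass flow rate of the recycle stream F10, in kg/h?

1445 kg/h

Overall pigment balance (none leaves overhead): pigment in fresh feed = pigment in product, i.e. 2200×0.316 = (1−0.563)·F3·0.620.
F3 = 695.2/(0.620×0.437) = 2565.9 kg/h.
Recycle F10 = 0.563×2565.9 = 1444.6 kg/h.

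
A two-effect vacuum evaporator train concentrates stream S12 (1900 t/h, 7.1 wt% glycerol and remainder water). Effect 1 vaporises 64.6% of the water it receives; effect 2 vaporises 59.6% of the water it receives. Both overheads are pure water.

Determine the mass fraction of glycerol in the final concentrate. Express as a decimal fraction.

water in feed = 1900×0.929 = 1765.1 t/h.
After stage 1: water left = (1−0.646)×1765.1 = 624.85; stream total = 759.75 t/h.
After stage 2: water left = (1−0.596)×624.85 = 252.44; final concentrate = 387.34 t/h.
glycerol fraction = 134.9/387.34 = 0.3483.

0.3483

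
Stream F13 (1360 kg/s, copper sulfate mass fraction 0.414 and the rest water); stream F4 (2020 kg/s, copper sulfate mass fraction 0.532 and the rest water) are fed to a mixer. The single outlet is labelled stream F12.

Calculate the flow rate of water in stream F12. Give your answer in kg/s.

water out = water in = 1360×0.586 + 2020×0.468 = 1742.3 kg/s.

1742 kg/s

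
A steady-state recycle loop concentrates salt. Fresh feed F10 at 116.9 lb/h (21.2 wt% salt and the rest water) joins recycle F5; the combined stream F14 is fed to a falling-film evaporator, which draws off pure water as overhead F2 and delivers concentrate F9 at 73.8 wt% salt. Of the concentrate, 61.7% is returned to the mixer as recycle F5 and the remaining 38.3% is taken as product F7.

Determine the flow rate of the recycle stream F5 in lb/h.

54.1 lb/h

Overall salt balance (none leaves overhead): salt in fresh feed = salt in product, i.e. 116.9×0.212 = (1−0.617)·F9·0.738.
F9 = 24.783/(0.738×0.383) = 87.679 lb/h.
Recycle F5 = 0.617×87.679 = 54.098 lb/h.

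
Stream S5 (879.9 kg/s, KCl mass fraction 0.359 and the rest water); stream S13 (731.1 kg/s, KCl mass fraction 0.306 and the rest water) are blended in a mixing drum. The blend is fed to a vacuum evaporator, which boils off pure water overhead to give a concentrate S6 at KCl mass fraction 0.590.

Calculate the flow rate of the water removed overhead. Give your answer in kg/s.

696.4 kg/s

KCl entering = 879.9×0.359 + 731.1×0.306 = 539.6 kg/s.
All KCl reports to S6, so S6 = 539.6/0.590 = 914.58 kg/s.
Total feed = 1611 kg/s; overhead = 1611 − 914.58 = 696.42 kg/s.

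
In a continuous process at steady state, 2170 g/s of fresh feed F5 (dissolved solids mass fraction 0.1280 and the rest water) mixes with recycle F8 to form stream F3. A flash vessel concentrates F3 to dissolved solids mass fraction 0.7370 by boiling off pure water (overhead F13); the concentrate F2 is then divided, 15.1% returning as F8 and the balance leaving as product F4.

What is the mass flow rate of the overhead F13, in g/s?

Overall dissolved solids balance (none leaves overhead): dissolved solids in fresh feed = dissolved solids in product, i.e. 2170×0.128 = (1−0.151)·F2·0.737.
F2 = 277.76/(0.737×0.849) = 443.91 g/s.
Recycle F8 = 0.151×443.91 = 67.03 g/s.
Combined feed F3 = 2170 + 67.03 = 2237 g/s.
Overhead F13 = F3 − F2 = 2237 − 443.91 = 1793.1 g/s.

1793 g/s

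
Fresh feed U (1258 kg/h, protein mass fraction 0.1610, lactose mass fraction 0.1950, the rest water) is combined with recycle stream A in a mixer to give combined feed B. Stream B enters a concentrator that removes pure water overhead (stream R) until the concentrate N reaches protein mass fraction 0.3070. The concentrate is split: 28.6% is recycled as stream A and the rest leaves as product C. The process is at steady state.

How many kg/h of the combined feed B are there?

1522 kg/h

Overall protein balance (none leaves overhead): protein in fresh feed = protein in product, i.e. 1258×0.161 = (1−0.286)·N·0.307.
N = 202.54/(0.307×0.714) = 924 kg/h.
Recycle A = 0.286×924 = 264.26 kg/h.
Combined feed B = 1258 + 264.26 = 1522.3 kg/h.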